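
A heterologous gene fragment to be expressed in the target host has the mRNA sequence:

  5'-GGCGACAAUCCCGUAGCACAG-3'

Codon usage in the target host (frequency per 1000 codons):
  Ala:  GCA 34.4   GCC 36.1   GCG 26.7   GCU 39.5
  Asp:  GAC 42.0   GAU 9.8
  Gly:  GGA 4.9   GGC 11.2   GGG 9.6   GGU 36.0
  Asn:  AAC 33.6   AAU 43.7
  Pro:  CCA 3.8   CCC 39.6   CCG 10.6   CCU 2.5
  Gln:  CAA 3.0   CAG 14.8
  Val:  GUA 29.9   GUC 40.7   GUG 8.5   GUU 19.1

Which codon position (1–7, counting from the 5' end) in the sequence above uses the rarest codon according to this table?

1

Codon 1 GGC (Gly): 11.2 per 1000.
Codon 2 GAC (Asp): 42.0 per 1000.
Codon 3 AAU (Asn): 43.7 per 1000.
Codon 4 CCC (Pro): 39.6 per 1000.
Codon 5 GUA (Val): 29.9 per 1000.
Codon 6 GCA (Ala): 34.4 per 1000.
Codon 7 CAG (Gln): 14.8 per 1000.
Lowest frequency is 11.2 at codon 1.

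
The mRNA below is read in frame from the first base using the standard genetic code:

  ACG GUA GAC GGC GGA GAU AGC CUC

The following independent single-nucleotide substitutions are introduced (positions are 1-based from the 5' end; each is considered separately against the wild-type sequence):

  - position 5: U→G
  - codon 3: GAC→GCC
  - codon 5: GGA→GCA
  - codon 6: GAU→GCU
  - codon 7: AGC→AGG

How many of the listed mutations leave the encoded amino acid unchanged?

Codon 2: GUA (Val) → GGA (Gly) — missense.
Codon 3: GAC (Asp) → GCC (Ala) — missense.
Codon 5: GGA (Gly) → GCA (Ala) — missense.
Codon 6: GAU (Asp) → GCU (Ala) — missense.
Codon 7: AGC (Ser) → AGG (Arg) — missense.
Synonymous: 0 of 5.

0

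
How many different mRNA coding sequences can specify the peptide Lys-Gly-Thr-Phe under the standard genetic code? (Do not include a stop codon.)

Lys: 2 codons.
Gly: 4 codons.
Thr: 4 codons.
Phe: 2 codons.
2 × 4 × 4 × 2 = 64.

64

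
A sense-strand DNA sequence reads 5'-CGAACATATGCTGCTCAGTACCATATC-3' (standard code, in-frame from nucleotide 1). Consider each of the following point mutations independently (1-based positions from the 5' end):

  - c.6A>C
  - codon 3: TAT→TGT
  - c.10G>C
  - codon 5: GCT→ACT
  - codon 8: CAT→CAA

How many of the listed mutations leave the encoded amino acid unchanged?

Codon 2: ACA (Thr) → ACC (Thr) — synonymous.
Codon 3: TAT (Tyr) → TGT (Cys) — missense.
Codon 4: GCT (Ala) → CCT (Pro) — missense.
Codon 5: GCT (Ala) → ACT (Thr) — missense.
Codon 8: CAT (His) → CAA (Gln) — missense.
Synonymous: 1 of 5.

1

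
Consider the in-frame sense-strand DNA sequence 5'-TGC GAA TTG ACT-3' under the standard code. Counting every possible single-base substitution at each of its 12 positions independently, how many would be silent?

7

Codon 1 (TGC, Cys): 1 synonymous substitution.
Codon 2 (GAA, Glu): 1 synonymous substitution.
Codon 3 (TTG, Leu): 2 synonymous substitutions.
Codon 4 (ACT, Thr): 3 synonymous substitutions.
Total: 1 + 1 + 2 + 3 = 7.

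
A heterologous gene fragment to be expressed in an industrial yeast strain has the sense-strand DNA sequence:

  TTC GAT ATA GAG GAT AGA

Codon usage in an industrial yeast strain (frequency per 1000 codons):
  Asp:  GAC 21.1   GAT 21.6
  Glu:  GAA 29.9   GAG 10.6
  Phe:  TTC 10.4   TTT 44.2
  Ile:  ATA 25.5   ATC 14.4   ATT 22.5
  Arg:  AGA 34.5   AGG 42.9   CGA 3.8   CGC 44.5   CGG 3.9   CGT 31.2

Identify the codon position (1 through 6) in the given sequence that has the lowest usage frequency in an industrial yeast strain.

Codon 1 TTC (Phe): 10.4 per 1000.
Codon 2 GAT (Asp): 21.6 per 1000.
Codon 3 ATA (Ile): 25.5 per 1000.
Codon 4 GAG (Glu): 10.6 per 1000.
Codon 5 GAT (Asp): 21.6 per 1000.
Codon 6 AGA (Arg): 34.5 per 1000.
Lowest frequency is 10.4 at codon 1.

1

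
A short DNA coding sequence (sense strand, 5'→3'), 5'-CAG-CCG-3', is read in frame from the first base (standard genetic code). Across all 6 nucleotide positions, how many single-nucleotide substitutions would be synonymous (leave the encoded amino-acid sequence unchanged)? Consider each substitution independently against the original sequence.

4

Codon 1 (CAG, Gln): 1 synonymous substitution.
Codon 2 (CCG, Pro): 3 synonymous substitutions.
Total: 1 + 3 = 4.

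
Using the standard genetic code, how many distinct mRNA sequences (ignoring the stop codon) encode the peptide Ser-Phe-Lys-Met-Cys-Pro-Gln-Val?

1536

Ser: 6 codons.
Phe: 2 codons.
Lys: 2 codons.
Met: 1 codon.
Cys: 2 codons.
Pro: 4 codons.
Gln: 2 codons.
Val: 4 codons.
6 × 2 × 2 × 1 × 2 × 4 × 2 × 4 = 1536.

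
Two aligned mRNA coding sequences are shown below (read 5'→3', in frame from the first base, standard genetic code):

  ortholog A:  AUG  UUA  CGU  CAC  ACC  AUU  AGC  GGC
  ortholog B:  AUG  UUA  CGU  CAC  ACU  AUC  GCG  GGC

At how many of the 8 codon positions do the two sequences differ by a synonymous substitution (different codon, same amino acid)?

Codon 1: AUG Met / AUG Met — identical.
Codon 2: UUA Leu / UUA Leu — identical.
Codon 3: CGU Arg / CGU Arg — identical.
Codon 4: CAC His / CAC His — identical.
Codon 5: ACC Thr / ACU Thr — synonymous.
Codon 6: AUU Ile / AUC Ile — synonymous.
Codon 7: AGC Ser / GCG Ala — nonsynonymous.
Codon 8: GGC Gly / GGC Gly — identical.
Synonymous differences: 2.

2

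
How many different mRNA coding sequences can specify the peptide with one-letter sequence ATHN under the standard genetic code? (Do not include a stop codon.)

64

Ala: 4 codons.
Thr: 4 codons.
His: 2 codons.
Asn: 2 codons.
4 × 4 × 2 × 2 = 64.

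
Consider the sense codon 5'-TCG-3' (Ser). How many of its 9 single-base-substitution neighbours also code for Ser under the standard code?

3

Position 1: none → 0 synonymous.
Position 2: none → 0 synonymous.
Position 3: TCT, TCC, TCA → 3 synonymous.
Total: 0 + 0 + 3 = 3.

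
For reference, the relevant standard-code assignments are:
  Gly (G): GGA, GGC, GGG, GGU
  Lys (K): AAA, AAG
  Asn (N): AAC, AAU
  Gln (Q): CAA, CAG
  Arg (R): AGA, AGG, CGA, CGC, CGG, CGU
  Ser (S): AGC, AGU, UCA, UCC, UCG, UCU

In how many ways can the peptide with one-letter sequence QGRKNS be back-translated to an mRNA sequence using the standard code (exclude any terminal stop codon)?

Gln: 2 codons.
Gly: 4 codons.
Arg: 6 codons.
Lys: 2 codons.
Asn: 2 codons.
Ser: 6 codons.
2 × 4 × 6 × 2 × 2 × 6 = 1152.

1152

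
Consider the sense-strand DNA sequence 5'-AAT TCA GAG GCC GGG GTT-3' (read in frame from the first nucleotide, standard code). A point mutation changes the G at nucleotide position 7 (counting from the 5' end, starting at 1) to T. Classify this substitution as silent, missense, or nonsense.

Position 7 falls in codon 3: GAG → Glu.
After the substitution the codon is TAG → Stop.
The new codon is a stop codon, so this is a nonsense mutation.

nonsense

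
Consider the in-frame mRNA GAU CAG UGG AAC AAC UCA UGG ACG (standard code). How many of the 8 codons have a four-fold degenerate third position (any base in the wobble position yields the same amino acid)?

Codon 1 GAU (Asp): third position 2-fold.
Codon 2 CAG (Gln): third position 2-fold.
Codon 3 UGG (Trp): third position 1-fold.
Codon 4 AAC (Asn): third position 2-fold.
Codon 5 AAC (Asn): third position 2-fold.
Codon 6 UCA (Ser): third position 4-fold.
Codon 7 UGG (Trp): third position 1-fold.
Codon 8 ACG (Thr): third position 4-fold.
Four-fold degenerate third positions: 2.

2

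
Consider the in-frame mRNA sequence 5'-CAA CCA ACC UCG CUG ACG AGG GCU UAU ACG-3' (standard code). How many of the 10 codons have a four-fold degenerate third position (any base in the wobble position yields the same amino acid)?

Codon 1 CAA (Gln): third position 2-fold.
Codon 2 CCA (Pro): third position 4-fold.
Codon 3 ACC (Thr): third position 4-fold.
Codon 4 UCG (Ser): third position 4-fold.
Codon 5 CUG (Leu): third position 4-fold.
Codon 6 ACG (Thr): third position 4-fold.
Codon 7 AGG (Arg): third position 2-fold.
Codon 8 GCU (Ala): third position 4-fold.
Codon 9 UAU (Tyr): third position 2-fold.
Codon 10 ACG (Thr): third position 4-fold.
Four-fold degenerate third positions: 7.

7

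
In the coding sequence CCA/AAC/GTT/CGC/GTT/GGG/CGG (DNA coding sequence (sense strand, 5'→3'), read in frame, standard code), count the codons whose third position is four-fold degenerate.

Codon 1 CCA (Pro): third position 4-fold.
Codon 2 AAC (Asn): third position 2-fold.
Codon 3 GTT (Val): third position 4-fold.
Codon 4 CGC (Arg): third position 4-fold.
Codon 5 GTT (Val): third position 4-fold.
Codon 6 GGG (Gly): third position 4-fold.
Codon 7 CGG (Arg): third position 4-fold.
Four-fold degenerate third positions: 6.

6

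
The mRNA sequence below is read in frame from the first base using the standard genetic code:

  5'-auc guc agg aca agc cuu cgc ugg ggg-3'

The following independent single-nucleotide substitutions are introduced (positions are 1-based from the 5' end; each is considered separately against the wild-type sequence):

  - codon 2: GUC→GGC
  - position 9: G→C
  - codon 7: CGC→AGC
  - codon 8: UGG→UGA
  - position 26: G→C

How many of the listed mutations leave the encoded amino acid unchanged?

0

Codon 2: GUC (Val) → GGC (Gly) — missense.
Codon 3: AGG (Arg) → AGC (Ser) — missense.
Codon 7: CGC (Arg) → AGC (Ser) — missense.
Codon 8: UGG (Trp) → UGA (Stop) — nonsense.
Codon 9: GGG (Gly) → GCG (Ala) — missense.
Synonymous: 0 of 5.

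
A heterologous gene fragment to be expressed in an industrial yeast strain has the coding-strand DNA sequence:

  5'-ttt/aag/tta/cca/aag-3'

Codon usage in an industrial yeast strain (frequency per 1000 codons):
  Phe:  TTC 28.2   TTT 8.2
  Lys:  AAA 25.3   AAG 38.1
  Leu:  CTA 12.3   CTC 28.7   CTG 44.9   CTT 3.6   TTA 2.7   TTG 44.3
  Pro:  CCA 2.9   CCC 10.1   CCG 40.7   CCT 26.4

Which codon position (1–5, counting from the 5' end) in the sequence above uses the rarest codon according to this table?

3

Codon 1 TTT (Phe): 8.2 per 1000.
Codon 2 AAG (Lys): 38.1 per 1000.
Codon 3 TTA (Leu): 2.7 per 1000.
Codon 4 CCA (Pro): 2.9 per 1000.
Codon 5 AAG (Lys): 38.1 per 1000.
Lowest frequency is 2.7 at codon 3.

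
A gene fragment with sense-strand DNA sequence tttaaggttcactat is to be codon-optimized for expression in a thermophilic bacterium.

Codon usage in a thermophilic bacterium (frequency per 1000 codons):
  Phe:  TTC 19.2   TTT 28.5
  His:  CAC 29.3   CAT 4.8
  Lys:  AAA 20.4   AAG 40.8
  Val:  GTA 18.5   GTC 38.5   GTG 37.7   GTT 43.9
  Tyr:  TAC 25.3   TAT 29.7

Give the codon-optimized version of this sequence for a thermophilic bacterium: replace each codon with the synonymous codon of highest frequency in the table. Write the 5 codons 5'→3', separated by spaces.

Codon 1 (Phe): best is TTT at 28.5.
Codon 2 (Lys): best is AAG at 40.8.
Codon 3 (Val): best is GTT at 43.9.
Codon 4 (His): best is CAC at 29.3.
Codon 5 (Tyr): best is TAT at 29.7.

TTT AAG GTT CAC TAT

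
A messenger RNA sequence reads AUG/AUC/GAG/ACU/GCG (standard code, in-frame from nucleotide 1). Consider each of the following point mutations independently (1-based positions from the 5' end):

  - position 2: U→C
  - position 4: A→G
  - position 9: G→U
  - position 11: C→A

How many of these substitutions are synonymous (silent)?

Codon 1: AUG (Met) → ACG (Thr) — missense.
Codon 2: AUC (Ile) → GUC (Val) — missense.
Codon 3: GAG (Glu) → GAU (Asp) — missense.
Codon 4: ACU (Thr) → AAU (Asn) — missense.
Synonymous: 0 of 4.

0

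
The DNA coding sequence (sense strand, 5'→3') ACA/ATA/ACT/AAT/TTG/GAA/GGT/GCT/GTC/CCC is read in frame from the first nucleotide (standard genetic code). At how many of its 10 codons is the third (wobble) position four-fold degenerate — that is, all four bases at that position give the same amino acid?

6

Codon 1 ACA (Thr): third position 4-fold.
Codon 2 ATA (Ile): third position 3-fold.
Codon 3 ACT (Thr): third position 4-fold.
Codon 4 AAT (Asn): third position 2-fold.
Codon 5 TTG (Leu): third position 2-fold.
Codon 6 GAA (Glu): third position 2-fold.
Codon 7 GGT (Gly): third position 4-fold.
Codon 8 GCT (Ala): third position 4-fold.
Codon 9 GTC (Val): third position 4-fold.
Codon 10 CCC (Pro): third position 4-fold.
Four-fold degenerate third positions: 6.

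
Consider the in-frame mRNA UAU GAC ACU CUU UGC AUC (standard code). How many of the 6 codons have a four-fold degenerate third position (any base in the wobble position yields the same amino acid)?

Codon 1 UAU (Tyr): third position 2-fold.
Codon 2 GAC (Asp): third position 2-fold.
Codon 3 ACU (Thr): third position 4-fold.
Codon 4 CUU (Leu): third position 4-fold.
Codon 5 UGC (Cys): third position 2-fold.
Codon 6 AUC (Ile): third position 3-fold.
Four-fold degenerate third positions: 2.

2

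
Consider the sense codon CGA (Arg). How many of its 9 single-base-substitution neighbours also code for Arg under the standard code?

4

Position 1: AGA → 1 synonymous.
Position 2: none → 0 synonymous.
Position 3: CGU, CGC, CGG → 3 synonymous.
Total: 1 + 0 + 3 = 4.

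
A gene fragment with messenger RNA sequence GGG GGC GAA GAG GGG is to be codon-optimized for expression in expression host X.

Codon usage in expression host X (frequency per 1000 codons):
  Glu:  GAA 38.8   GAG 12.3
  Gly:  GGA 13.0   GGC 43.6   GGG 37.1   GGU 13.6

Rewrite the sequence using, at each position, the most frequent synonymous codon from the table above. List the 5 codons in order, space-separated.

GGC GGC GAA GAA GGC

Codon 1 (Gly): best is GGC at 43.6.
Codon 2 (Gly): best is GGC at 43.6.
Codon 3 (Glu): best is GAA at 38.8.
Codon 4 (Glu): best is GAA at 38.8.
Codon 5 (Gly): best is GGC at 43.6.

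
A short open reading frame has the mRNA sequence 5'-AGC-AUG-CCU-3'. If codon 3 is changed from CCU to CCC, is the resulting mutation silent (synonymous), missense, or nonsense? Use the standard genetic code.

silent

Position 9 falls in codon 3: CCU → Pro.
After the substitution the codon is CCC → Pro.
Both encode Pro, so the change is synonymous.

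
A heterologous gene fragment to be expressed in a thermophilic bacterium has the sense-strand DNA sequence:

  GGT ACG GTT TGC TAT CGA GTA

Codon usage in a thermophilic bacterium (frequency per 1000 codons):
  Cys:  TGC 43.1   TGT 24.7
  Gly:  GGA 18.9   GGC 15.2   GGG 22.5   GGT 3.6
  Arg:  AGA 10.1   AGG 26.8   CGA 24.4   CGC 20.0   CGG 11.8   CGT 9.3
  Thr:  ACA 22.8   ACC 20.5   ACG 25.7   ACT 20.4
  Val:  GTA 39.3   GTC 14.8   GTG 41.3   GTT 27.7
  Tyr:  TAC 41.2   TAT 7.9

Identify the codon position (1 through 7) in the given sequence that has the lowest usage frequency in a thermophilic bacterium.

Codon 1 GGT (Gly): 3.6 per 1000.
Codon 2 ACG (Thr): 25.7 per 1000.
Codon 3 GTT (Val): 27.7 per 1000.
Codon 4 TGC (Cys): 43.1 per 1000.
Codon 5 TAT (Tyr): 7.9 per 1000.
Codon 6 CGA (Arg): 24.4 per 1000.
Codon 7 GTA (Val): 39.3 per 1000.
Lowest frequency is 3.6 at codon 1.

1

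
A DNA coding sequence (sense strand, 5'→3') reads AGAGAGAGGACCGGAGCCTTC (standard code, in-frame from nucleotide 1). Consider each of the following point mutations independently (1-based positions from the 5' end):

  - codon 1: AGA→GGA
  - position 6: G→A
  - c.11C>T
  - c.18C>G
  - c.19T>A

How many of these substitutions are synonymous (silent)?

2

Codon 1: AGA (Arg) → GGA (Gly) — missense.
Codon 2: GAG (Glu) → GAA (Glu) — synonymous.
Codon 4: ACC (Thr) → ATC (Ile) — missense.
Codon 6: GCC (Ala) → GCG (Ala) — synonymous.
Codon 7: TTC (Phe) → ATC (Ile) — missense.
Synonymous: 2 of 5.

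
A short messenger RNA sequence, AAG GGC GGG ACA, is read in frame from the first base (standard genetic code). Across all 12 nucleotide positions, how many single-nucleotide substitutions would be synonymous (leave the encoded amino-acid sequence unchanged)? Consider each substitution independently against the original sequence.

Codon 1 (AAG, Lys): 1 synonymous substitution.
Codon 2 (GGC, Gly): 3 synonymous substitutions.
Codon 3 (GGG, Gly): 3 synonymous substitutions.
Codon 4 (ACA, Thr): 3 synonymous substitutions.
Total: 1 + 3 + 3 + 3 = 10.

10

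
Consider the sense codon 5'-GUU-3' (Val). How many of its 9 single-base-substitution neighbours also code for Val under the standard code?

3

Position 1: none → 0 synonymous.
Position 2: none → 0 synonymous.
Position 3: GUC, GUA, GUG → 3 synonymous.
Total: 0 + 0 + 3 = 3.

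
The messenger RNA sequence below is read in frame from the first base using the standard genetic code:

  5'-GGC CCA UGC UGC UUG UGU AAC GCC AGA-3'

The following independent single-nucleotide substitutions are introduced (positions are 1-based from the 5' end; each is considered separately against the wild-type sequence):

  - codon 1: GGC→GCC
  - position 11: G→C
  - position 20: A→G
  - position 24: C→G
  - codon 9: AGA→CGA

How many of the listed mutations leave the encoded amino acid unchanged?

Codon 1: GGC (Gly) → GCC (Ala) — missense.
Codon 4: UGC (Cys) → UCC (Ser) — missense.
Codon 7: AAC (Asn) → AGC (Ser) — missense.
Codon 8: GCC (Ala) → GCG (Ala) — synonymous.
Codon 9: AGA (Arg) → CGA (Arg) — synonymous.
Synonymous: 2 of 5.

2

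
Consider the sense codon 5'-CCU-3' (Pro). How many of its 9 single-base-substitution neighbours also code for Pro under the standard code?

3

Position 1: none → 0 synonymous.
Position 2: none → 0 synonymous.
Position 3: CCC, CCA, CCG → 3 synonymous.
Total: 0 + 0 + 3 = 3.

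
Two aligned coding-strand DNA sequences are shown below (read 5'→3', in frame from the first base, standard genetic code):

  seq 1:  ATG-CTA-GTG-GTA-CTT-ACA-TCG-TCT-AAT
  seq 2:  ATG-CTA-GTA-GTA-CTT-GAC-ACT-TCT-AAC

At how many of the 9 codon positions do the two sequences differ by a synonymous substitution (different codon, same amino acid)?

2

Codon 1: ATG Met / ATG Met — identical.
Codon 2: CTA Leu / CTA Leu — identical.
Codon 3: GTG Val / GTA Val — synonymous.
Codon 4: GTA Val / GTA Val — identical.
Codon 5: CTT Leu / CTT Leu — identical.
Codon 6: ACA Thr / GAC Asp — nonsynonymous.
Codon 7: TCG Ser / ACT Thr — nonsynonymous.
Codon 8: TCT Ser / TCT Ser — identical.
Codon 9: AAT Asn / AAC Asn — synonymous.
Synonymous differences: 2.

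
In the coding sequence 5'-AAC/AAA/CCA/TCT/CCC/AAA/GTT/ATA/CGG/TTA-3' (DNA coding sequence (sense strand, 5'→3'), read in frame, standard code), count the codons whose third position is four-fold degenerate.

Codon 1 AAC (Asn): third position 2-fold.
Codon 2 AAA (Lys): third position 2-fold.
Codon 3 CCA (Pro): third position 4-fold.
Codon 4 TCT (Ser): third position 4-fold.
Codon 5 CCC (Pro): third position 4-fold.
Codon 6 AAA (Lys): third position 2-fold.
Codon 7 GTT (Val): third position 4-fold.
Codon 8 ATA (Ile): third position 3-fold.
Codon 9 CGG (Arg): third position 4-fold.
Codon 10 TTA (Leu): third position 2-fold.
Four-fold degenerate third positions: 5.

5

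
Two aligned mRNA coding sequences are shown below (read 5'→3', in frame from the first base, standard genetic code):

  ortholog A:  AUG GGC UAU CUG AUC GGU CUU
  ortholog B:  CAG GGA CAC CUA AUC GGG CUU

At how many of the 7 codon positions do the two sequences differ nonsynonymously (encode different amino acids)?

Codon 1: AUG Met / CAG Gln — nonsynonymous.
Codon 2: GGC Gly / GGA Gly — synonymous.
Codon 3: UAU Tyr / CAC His — nonsynonymous.
Codon 4: CUG Leu / CUA Leu — synonymous.
Codon 5: AUC Ile / AUC Ile — identical.
Codon 6: GGU Gly / GGG Gly — synonymous.
Codon 7: CUU Leu / CUU Leu — identical.
Nonsynonymous differences: 2.

2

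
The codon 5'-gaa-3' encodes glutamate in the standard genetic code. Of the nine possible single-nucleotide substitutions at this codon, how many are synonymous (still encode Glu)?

1

Position 1: none → 0 synonymous.
Position 2: none → 0 synonymous.
Position 3: GAG → 1 synonymous.
Total: 0 + 0 + 1 = 1.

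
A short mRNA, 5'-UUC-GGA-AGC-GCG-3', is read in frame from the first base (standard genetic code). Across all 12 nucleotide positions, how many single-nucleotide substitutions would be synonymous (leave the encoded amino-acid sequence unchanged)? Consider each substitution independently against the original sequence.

Codon 1 (UUC, Phe): 1 synonymous substitution.
Codon 2 (GGA, Gly): 3 synonymous substitutions.
Codon 3 (AGC, Ser): 1 synonymous substitution.
Codon 4 (GCG, Ala): 3 synonymous substitutions.
Total: 1 + 3 + 1 + 3 = 8.

8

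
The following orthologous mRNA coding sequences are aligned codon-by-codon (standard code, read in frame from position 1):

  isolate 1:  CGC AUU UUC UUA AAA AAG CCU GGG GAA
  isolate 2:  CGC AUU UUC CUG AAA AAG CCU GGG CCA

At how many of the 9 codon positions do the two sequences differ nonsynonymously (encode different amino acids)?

Codon 1: CGC Arg / CGC Arg — identical.
Codon 2: AUU Ile / AUU Ile — identical.
Codon 3: UUC Phe / UUC Phe — identical.
Codon 4: UUA Leu / CUG Leu — synonymous.
Codon 5: AAA Lys / AAA Lys — identical.
Codon 6: AAG Lys / AAG Lys — identical.
Codon 7: CCU Pro / CCU Pro — identical.
Codon 8: GGG Gly / GGG Gly — identical.
Codon 9: GAA Glu / CCA Pro — nonsynonymous.
Nonsynonymous differences: 1.

1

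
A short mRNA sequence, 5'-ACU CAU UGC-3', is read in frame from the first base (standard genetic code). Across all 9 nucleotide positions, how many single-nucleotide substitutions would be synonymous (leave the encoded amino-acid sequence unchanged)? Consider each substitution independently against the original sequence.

Codon 1 (ACU, Thr): 3 synonymous substitutions.
Codon 2 (CAU, His): 1 synonymous substitution.
Codon 3 (UGC, Cys): 1 synonymous substitution.
Total: 3 + 1 + 1 = 5.

5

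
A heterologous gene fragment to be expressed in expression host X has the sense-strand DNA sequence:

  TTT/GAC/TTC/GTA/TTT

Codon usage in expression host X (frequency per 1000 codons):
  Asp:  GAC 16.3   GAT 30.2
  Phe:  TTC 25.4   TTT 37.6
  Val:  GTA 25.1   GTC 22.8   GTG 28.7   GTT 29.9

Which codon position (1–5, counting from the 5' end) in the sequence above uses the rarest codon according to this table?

Codon 1 TTT (Phe): 37.6 per 1000.
Codon 2 GAC (Asp): 16.3 per 1000.
Codon 3 TTC (Phe): 25.4 per 1000.
Codon 4 GTA (Val): 25.1 per 1000.
Codon 5 TTT (Phe): 37.6 per 1000.
Lowest frequency is 16.3 at codon 2.

2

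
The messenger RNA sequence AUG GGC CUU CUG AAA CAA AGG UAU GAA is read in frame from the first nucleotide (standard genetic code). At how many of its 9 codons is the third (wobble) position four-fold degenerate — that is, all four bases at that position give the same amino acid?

Codon 1 AUG (Met): third position 1-fold.
Codon 2 GGC (Gly): third position 4-fold.
Codon 3 CUU (Leu): third position 4-fold.
Codon 4 CUG (Leu): third position 4-fold.
Codon 5 AAA (Lys): third position 2-fold.
Codon 6 CAA (Gln): third position 2-fold.
Codon 7 AGG (Arg): third position 2-fold.
Codon 8 UAU (Tyr): third position 2-fold.
Codon 9 GAA (Glu): third position 2-fold.
Four-fold degenerate third positions: 3.

3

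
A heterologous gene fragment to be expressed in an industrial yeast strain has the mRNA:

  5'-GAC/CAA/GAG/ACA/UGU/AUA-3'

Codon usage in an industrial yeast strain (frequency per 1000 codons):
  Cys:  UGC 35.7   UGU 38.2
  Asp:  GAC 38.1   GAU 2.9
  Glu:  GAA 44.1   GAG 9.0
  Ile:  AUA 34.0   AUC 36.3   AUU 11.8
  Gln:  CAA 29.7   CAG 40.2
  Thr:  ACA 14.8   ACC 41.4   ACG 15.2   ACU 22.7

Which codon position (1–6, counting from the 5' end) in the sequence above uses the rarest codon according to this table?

3

Codon 1 GAC (Asp): 38.1 per 1000.
Codon 2 CAA (Gln): 29.7 per 1000.
Codon 3 GAG (Glu): 9.0 per 1000.
Codon 4 ACA (Thr): 14.8 per 1000.
Codon 5 UGU (Cys): 38.2 per 1000.
Codon 6 AUA (Ile): 34.0 per 1000.
Lowest frequency is 9.0 at codon 3.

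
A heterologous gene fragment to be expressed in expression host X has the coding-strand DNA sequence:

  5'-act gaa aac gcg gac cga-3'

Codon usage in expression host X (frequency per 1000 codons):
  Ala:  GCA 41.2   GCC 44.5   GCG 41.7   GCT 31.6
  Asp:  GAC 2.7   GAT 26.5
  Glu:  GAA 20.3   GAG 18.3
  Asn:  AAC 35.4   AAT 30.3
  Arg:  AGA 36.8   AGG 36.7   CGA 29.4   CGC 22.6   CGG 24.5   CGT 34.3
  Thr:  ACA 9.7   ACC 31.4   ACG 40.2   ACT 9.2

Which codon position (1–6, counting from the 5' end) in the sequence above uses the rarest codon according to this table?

Codon 1 ACT (Thr): 9.2 per 1000.
Codon 2 GAA (Glu): 20.3 per 1000.
Codon 3 AAC (Asn): 35.4 per 1000.
Codon 4 GCG (Ala): 41.7 per 1000.
Codon 5 GAC (Asp): 2.7 per 1000.
Codon 6 CGA (Arg): 29.4 per 1000.
Lowest frequency is 2.7 at codon 5.

5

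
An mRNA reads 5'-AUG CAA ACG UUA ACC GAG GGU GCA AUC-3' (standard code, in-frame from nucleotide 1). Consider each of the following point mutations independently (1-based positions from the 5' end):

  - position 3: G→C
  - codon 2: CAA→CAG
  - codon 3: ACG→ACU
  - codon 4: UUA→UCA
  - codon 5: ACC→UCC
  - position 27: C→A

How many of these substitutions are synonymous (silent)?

3

Codon 1: AUG (Met) → AUC (Ile) — missense.
Codon 2: CAA (Gln) → CAG (Gln) — synonymous.
Codon 3: ACG (Thr) → ACU (Thr) — synonymous.
Codon 4: UUA (Leu) → UCA (Ser) — missense.
Codon 5: ACC (Thr) → UCC (Ser) — missense.
Codon 9: AUC (Ile) → AUA (Ile) — synonymous.
Synonymous: 3 of 6.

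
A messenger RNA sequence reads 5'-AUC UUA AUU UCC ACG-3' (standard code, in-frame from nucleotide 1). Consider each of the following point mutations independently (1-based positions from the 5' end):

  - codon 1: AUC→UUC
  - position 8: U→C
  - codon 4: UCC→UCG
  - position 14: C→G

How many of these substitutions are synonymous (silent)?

Codon 1: AUC (Ile) → UUC (Phe) — missense.
Codon 3: AUU (Ile) → ACU (Thr) — missense.
Codon 4: UCC (Ser) → UCG (Ser) — synonymous.
Codon 5: ACG (Thr) → AGG (Arg) — missense.
Synonymous: 1 of 4.

1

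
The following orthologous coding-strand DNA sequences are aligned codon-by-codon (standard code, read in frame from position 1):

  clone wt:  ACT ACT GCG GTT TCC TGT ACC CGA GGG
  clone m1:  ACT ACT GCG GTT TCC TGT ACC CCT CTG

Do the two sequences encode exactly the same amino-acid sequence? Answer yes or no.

no

Codon 1: ACT Thr / ACT Thr — identical.
Codon 2: ACT Thr / ACT Thr — identical.
Codon 3: GCG Ala / GCG Ala — identical.
Codon 4: GTT Val / GTT Val — identical.
Codon 5: TCC Ser / TCC Ser — identical.
Codon 6: TGT Cys / TGT Cys — identical.
Codon 7: ACC Thr / ACC Thr — identical.
Codon 8: CGA Arg / CCT Pro — nonsynonymous.
Codon 9: GGG Gly / CTG Leu — nonsynonymous.
Nonsynonymous differences: 2 → different protein.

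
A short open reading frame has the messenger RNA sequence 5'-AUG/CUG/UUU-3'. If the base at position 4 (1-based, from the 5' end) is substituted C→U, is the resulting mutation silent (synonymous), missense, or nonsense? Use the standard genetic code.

Position 4 falls in codon 2: CUG → Leu.
After the substitution the codon is UUG → Leu.
Both encode Leu, so the change is synonymous.

silent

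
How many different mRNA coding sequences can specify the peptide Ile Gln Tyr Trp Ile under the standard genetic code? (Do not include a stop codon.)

Ile: 3 codons.
Gln: 2 codons.
Tyr: 2 codons.
Trp: 1 codon.
Ile: 3 codons.
3 × 2 × 2 × 1 × 3 = 36.

36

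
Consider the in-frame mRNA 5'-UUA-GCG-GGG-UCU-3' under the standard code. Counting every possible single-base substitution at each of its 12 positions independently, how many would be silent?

Codon 1 (UUA, Leu): 2 synonymous substitutions.
Codon 2 (GCG, Ala): 3 synonymous substitutions.
Codon 3 (GGG, Gly): 3 synonymous substitutions.
Codon 4 (UCU, Ser): 3 synonymous substitutions.
Total: 2 + 3 + 3 + 3 = 11.

11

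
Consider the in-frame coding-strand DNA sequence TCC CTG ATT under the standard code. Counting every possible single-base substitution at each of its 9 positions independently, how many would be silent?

Codon 1 (TCC, Ser): 3 synonymous substitutions.
Codon 2 (CTG, Leu): 4 synonymous substitutions.
Codon 3 (ATT, Ile): 2 synonymous substitutions.
Total: 3 + 4 + 2 = 9.

9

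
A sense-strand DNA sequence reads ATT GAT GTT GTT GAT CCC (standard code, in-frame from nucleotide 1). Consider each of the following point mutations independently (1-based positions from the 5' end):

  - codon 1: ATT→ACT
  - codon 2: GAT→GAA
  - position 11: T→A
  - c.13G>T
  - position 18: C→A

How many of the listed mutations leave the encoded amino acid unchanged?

1

Codon 1: ATT (Ile) → ACT (Thr) — missense.
Codon 2: GAT (Asp) → GAA (Glu) — missense.
Codon 4: GTT (Val) → GAT (Asp) — missense.
Codon 5: GAT (Asp) → TAT (Tyr) — missense.
Codon 6: CCC (Pro) → CCA (Pro) — synonymous.
Synonymous: 1 of 5.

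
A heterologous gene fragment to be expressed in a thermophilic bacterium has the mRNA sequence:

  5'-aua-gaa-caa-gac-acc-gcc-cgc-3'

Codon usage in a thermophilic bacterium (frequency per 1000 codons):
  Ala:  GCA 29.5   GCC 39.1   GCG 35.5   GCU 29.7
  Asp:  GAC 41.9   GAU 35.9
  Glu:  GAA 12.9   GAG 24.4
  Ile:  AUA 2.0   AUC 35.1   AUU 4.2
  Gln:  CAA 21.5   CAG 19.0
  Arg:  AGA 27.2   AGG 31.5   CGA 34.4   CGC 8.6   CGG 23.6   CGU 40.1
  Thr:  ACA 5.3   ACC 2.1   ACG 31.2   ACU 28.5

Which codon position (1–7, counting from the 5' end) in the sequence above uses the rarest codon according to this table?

1

Codon 1 AUA (Ile): 2.0 per 1000.
Codon 2 GAA (Glu): 12.9 per 1000.
Codon 3 CAA (Gln): 21.5 per 1000.
Codon 4 GAC (Asp): 41.9 per 1000.
Codon 5 ACC (Thr): 2.1 per 1000.
Codon 6 GCC (Ala): 39.1 per 1000.
Codon 7 CGC (Arg): 8.6 per 1000.
Lowest frequency is 2.0 at codon 1.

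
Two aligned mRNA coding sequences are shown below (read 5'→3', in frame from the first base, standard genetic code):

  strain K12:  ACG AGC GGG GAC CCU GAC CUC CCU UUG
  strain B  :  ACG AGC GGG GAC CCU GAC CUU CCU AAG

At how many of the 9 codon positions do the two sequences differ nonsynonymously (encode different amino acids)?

1

Codon 1: ACG Thr / ACG Thr — identical.
Codon 2: AGC Ser / AGC Ser — identical.
Codon 3: GGG Gly / GGG Gly — identical.
Codon 4: GAC Asp / GAC Asp — identical.
Codon 5: CCU Pro / CCU Pro — identical.
Codon 6: GAC Asp / GAC Asp — identical.
Codon 7: CUC Leu / CUU Leu — synonymous.
Codon 8: CCU Pro / CCU Pro — identical.
Codon 9: UUG Leu / AAG Lys — nonsynonymous.
Nonsynonymous differences: 1.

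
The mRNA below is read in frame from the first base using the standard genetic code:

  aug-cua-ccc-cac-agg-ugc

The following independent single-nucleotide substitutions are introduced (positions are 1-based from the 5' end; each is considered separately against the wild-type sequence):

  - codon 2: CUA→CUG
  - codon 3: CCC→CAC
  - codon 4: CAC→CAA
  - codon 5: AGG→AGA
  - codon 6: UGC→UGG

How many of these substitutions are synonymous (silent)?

2

Codon 2: CUA (Leu) → CUG (Leu) — synonymous.
Codon 3: CCC (Pro) → CAC (His) — missense.
Codon 4: CAC (His) → CAA (Gln) — missense.
Codon 5: AGG (Arg) → AGA (Arg) — synonymous.
Codon 6: UGC (Cys) → UGG (Trp) — missense.
Synonymous: 2 of 5.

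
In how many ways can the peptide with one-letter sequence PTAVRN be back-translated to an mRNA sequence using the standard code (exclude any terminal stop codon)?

Pro: 4 codons.
Thr: 4 codons.
Ala: 4 codons.
Val: 4 codons.
Arg: 6 codons.
Asn: 2 codons.
4 × 4 × 4 × 4 × 6 × 2 = 3072.

3072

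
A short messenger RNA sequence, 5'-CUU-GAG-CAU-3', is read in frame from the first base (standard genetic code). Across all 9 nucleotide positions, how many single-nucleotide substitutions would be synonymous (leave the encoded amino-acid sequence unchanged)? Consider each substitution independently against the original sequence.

5

Codon 1 (CUU, Leu): 3 synonymous substitutions.
Codon 2 (GAG, Glu): 1 synonymous substitution.
Codon 3 (CAU, His): 1 synonymous substitution.
Total: 3 + 1 + 1 = 5.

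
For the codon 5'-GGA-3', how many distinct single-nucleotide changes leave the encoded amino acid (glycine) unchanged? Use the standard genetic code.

3

Position 1: none → 0 synonymous.
Position 2: none → 0 synonymous.
Position 3: GGT, GGC, GGG → 3 synonymous.
Total: 0 + 0 + 3 = 3.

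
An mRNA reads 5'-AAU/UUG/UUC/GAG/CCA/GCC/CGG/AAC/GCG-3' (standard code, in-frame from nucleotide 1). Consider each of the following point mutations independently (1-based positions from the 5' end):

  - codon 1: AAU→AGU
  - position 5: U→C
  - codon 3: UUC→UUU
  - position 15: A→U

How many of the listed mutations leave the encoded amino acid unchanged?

Codon 1: AAU (Asn) → AGU (Ser) — missense.
Codon 2: UUG (Leu) → UCG (Ser) — missense.
Codon 3: UUC (Phe) → UUU (Phe) — synonymous.
Codon 5: CCA (Pro) → CCU (Pro) — synonymous.
Synonymous: 2 of 4.

2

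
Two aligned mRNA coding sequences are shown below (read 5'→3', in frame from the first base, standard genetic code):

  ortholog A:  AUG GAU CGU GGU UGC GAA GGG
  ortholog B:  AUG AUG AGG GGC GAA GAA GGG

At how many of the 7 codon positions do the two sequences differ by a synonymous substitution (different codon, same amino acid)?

2

Codon 1: AUG Met / AUG Met — identical.
Codon 2: GAU Asp / AUG Met — nonsynonymous.
Codon 3: CGU Arg / AGG Arg — synonymous.
Codon 4: GGU Gly / GGC Gly — synonymous.
Codon 5: UGC Cys / GAA Glu — nonsynonymous.
Codon 6: GAA Glu / GAA Glu — identical.
Codon 7: GGG Gly / GGG Gly — identical.
Synonymous differences: 2.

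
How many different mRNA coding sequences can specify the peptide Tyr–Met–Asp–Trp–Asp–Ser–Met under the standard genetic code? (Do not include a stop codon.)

Tyr: 2 codons.
Met: 1 codon.
Asp: 2 codons.
Trp: 1 codon.
Asp: 2 codons.
Ser: 6 codons.
Met: 1 codon.
2 × 1 × 2 × 1 × 2 × 6 × 1 = 48.

48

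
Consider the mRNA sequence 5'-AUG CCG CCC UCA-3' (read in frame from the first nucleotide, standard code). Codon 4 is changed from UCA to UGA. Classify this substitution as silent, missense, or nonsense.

Position 11 falls in codon 4: UCA → Ser.
After the substitution the codon is UGA → Stop.
The new codon is a stop codon, so this is a nonsense mutation.

nonsense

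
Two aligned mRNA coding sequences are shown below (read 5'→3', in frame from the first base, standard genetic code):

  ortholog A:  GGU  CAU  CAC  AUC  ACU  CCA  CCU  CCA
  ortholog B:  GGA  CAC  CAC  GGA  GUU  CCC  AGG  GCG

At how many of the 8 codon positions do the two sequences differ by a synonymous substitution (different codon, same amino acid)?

Codon 1: GGU Gly / GGA Gly — synonymous.
Codon 2: CAU His / CAC His — synonymous.
Codon 3: CAC His / CAC His — identical.
Codon 4: AUC Ile / GGA Gly — nonsynonymous.
Codon 5: ACU Thr / GUU Val — nonsynonymous.
Codon 6: CCA Pro / CCC Pro — synonymous.
Codon 7: CCU Pro / AGG Arg — nonsynonymous.
Codon 8: CCA Pro / GCG Ala — nonsynonymous.
Synonymous differences: 3.

3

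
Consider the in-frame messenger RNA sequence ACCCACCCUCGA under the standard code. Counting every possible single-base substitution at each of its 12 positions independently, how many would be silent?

Codon 1 (ACC, Thr): 3 synonymous substitutions.
Codon 2 (CAC, His): 1 synonymous substitution.
Codon 3 (CCU, Pro): 3 synonymous substitutions.
Codon 4 (CGA, Arg): 4 synonymous substitutions.
Total: 3 + 1 + 3 + 4 = 11.

11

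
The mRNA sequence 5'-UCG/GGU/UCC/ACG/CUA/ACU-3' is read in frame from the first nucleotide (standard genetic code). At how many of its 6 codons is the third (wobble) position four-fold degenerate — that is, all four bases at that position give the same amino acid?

Codon 1 UCG (Ser): third position 4-fold.
Codon 2 GGU (Gly): third position 4-fold.
Codon 3 UCC (Ser): third position 4-fold.
Codon 4 ACG (Thr): third position 4-fold.
Codon 5 CUA (Leu): third position 4-fold.
Codon 6 ACU (Thr): third position 4-fold.
Four-fold degenerate third positions: 6.

6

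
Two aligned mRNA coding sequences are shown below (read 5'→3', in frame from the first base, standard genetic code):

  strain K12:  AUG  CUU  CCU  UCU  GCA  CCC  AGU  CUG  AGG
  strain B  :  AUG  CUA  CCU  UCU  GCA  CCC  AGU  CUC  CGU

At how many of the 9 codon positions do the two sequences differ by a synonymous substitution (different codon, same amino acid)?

3

Codon 1: AUG Met / AUG Met — identical.
Codon 2: CUU Leu / CUA Leu — synonymous.
Codon 3: CCU Pro / CCU Pro — identical.
Codon 4: UCU Ser / UCU Ser — identical.
Codon 5: GCA Ala / GCA Ala — identical.
Codon 6: CCC Pro / CCC Pro — identical.
Codon 7: AGU Ser / AGU Ser — identical.
Codon 8: CUG Leu / CUC Leu — synonymous.
Codon 9: AGG Arg / CGU Arg — synonymous.
Synonymous differences: 3.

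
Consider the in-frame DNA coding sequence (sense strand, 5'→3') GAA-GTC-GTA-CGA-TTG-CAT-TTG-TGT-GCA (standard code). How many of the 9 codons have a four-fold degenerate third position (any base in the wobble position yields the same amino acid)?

Codon 1 GAA (Glu): third position 2-fold.
Codon 2 GTC (Val): third position 4-fold.
Codon 3 GTA (Val): third position 4-fold.
Codon 4 CGA (Arg): third position 4-fold.
Codon 5 TTG (Leu): third position 2-fold.
Codon 6 CAT (His): third position 2-fold.
Codon 7 TTG (Leu): third position 2-fold.
Codon 8 TGT (Cys): third position 2-fold.
Codon 9 GCA (Ala): third position 4-fold.
Four-fold degenerate third positions: 4.

4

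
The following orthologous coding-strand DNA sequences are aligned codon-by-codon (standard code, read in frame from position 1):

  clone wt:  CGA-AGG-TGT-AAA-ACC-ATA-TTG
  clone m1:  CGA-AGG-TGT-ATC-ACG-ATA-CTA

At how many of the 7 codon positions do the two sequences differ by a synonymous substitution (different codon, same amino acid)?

Codon 1: CGA Arg / CGA Arg — identical.
Codon 2: AGG Arg / AGG Arg — identical.
Codon 3: TGT Cys / TGT Cys — identical.
Codon 4: AAA Lys / ATC Ile — nonsynonymous.
Codon 5: ACC Thr / ACG Thr — synonymous.
Codon 6: ATA Ile / ATA Ile — identical.
Codon 7: TTG Leu / CTA Leu — synonymous.
Synonymous differences: 2.

2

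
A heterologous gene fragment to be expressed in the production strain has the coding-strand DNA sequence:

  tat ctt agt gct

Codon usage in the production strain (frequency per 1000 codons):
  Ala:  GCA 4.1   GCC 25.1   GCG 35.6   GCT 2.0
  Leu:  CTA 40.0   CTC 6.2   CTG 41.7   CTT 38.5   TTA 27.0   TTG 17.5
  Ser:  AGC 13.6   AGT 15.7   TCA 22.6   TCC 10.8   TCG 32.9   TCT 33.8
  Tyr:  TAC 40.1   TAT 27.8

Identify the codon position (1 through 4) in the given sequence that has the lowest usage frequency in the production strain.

4

Codon 1 TAT (Tyr): 27.8 per 1000.
Codon 2 CTT (Leu): 38.5 per 1000.
Codon 3 AGT (Ser): 15.7 per 1000.
Codon 4 GCT (Ala): 2.0 per 1000.
Lowest frequency is 2.0 at codon 4.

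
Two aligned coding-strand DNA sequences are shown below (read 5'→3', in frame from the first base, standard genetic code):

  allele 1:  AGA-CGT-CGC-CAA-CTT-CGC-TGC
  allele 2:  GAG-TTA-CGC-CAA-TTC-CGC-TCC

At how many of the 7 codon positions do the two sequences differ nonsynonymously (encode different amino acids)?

4

Codon 1: AGA Arg / GAG Glu — nonsynonymous.
Codon 2: CGT Arg / TTA Leu — nonsynonymous.
Codon 3: CGC Arg / CGC Arg — identical.
Codon 4: CAA Gln / CAA Gln — identical.
Codon 5: CTT Leu / TTC Phe — nonsynonymous.
Codon 6: CGC Arg / CGC Arg — identical.
Codon 7: TGC Cys / TCC Ser — nonsynonymous.
Nonsynonymous differences: 4.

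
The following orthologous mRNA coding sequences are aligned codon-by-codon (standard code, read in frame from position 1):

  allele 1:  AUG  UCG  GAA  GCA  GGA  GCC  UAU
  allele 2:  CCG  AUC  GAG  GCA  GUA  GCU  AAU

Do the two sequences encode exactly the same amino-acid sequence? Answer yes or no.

Codon 1: AUG Met / CCG Pro — nonsynonymous.
Codon 2: UCG Ser / AUC Ile — nonsynonymous.
Codon 3: GAA Glu / GAG Glu — synonymous.
Codon 4: GCA Ala / GCA Ala — identical.
Codon 5: GGA Gly / GUA Val — nonsynonymous.
Codon 6: GCC Ala / GCU Ala — synonymous.
Codon 7: UAU Tyr / AAU Asn — nonsynonymous.
Nonsynonymous differences: 4 → different protein.

no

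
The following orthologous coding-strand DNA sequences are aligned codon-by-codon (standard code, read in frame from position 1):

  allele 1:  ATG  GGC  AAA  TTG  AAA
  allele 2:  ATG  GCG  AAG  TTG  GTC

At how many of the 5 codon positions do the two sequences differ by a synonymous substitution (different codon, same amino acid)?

1

Codon 1: ATG Met / ATG Met — identical.
Codon 2: GGC Gly / GCG Ala — nonsynonymous.
Codon 3: AAA Lys / AAG Lys — synonymous.
Codon 4: TTG Leu / TTG Leu — identical.
Codon 5: AAA Lys / GTC Val — nonsynonymous.
Synonymous differences: 1.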